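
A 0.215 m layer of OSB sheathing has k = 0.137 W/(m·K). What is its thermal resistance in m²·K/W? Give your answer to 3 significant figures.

1.57 m²·K/W

R = L/k = 0.215/0.137 = 1.569 m²·K/W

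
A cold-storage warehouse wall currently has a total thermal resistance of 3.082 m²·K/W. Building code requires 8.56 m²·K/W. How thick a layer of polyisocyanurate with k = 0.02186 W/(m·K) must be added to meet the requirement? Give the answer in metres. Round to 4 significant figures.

0.1197 m

ΔR = 8.56 − 3.082 = 5.478 m²·K/W
L = ΔR × k = 5.478 × 0.02186 = 0.11975 m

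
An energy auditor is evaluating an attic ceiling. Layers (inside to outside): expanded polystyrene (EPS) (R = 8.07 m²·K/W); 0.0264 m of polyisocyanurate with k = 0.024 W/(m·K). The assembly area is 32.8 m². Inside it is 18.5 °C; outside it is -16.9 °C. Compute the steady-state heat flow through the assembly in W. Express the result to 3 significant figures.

127 W

0.0264/0.024 = 1.1
R_total = 8.07 + 1.1 = 9.17 m²·K/W
Q = A·ΔT/R = 32.8 × (18.5 − (-16.9)) / 9.17 = 126.6 W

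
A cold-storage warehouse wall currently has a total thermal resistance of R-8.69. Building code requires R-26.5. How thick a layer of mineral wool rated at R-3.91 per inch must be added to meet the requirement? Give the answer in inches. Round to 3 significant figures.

ΔR = 26.5 − 8.69 = 17.81 ft²·°F·h/BTU
L = ΔR / (R/in) = 17.81/3.91 = 4.555 in

4.55 in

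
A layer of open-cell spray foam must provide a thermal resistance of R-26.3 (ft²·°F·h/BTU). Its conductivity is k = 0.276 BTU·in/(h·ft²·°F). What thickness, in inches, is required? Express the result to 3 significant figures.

7.26 in

L = R × k = 26.3 × 0.276 = 7.259 in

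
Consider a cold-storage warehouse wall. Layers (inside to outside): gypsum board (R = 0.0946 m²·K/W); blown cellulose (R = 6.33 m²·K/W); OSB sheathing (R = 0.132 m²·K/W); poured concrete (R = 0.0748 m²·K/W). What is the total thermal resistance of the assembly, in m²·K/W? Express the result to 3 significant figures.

6.63 m²·K/W

R_total = 0.0946 + 6.33 + 0.132 + 0.0748 = 6.631 m²·K/W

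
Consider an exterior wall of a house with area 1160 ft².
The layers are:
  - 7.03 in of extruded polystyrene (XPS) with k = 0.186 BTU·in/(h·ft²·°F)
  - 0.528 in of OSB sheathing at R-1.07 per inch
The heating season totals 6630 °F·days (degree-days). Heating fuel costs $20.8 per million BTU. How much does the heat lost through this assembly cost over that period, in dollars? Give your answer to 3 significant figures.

100 dollars

7.03/0.186 = 37.8
0.528 × 1.07 = 0.565
R_total = 37.8 + 0.565 = 38.36 ft²·°F·h/BTU
E = A × HDD × 24 / R = 1160 × 6630 × 24 / 38.36 = 4812000 BTU
Cost = 4812000/10⁶ × 20.8 = $100.1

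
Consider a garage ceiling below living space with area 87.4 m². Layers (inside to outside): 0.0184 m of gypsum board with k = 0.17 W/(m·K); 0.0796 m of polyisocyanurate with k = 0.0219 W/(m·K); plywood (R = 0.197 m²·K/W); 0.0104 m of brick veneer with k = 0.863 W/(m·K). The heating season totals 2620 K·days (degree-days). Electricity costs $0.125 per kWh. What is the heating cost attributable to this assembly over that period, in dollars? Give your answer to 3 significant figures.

0.0184/0.17 = 0.1082
0.0796/0.0219 = 3.635
0.0104/0.863 = 0.01205
R_total = 0.1082 + 3.635 + 0.197 + 0.01205 = 3.952 m²·K/W
E = A × HDD × 24 / R / 1000 = 87.4 × 2620 × 24 / 3.952 / 1000 = 1391 kWh
Cost = 1391 × 0.125 = $173.8

174 dollars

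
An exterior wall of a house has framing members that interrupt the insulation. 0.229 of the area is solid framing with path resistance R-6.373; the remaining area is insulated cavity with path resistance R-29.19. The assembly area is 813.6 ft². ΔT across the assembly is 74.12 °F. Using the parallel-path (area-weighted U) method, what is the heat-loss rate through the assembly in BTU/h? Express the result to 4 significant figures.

U_eff = 0.771/29.19 + 0.229/6.373 = 0.026413 + 0.035933 = 0.062346
R_eff = 1/U_eff = 16.04 ft²·°F·h/BTU
Q = 813.6 × 74.12 / 16.04 = 3759.7 BTU/h

3760 BTU/h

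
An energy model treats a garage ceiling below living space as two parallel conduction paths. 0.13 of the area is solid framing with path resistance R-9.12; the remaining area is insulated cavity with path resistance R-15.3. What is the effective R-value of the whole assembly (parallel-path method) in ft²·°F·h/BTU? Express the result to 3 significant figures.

U_eff = 0.87/15.3 + 0.13/9.12 = 0.05686 + 0.01425 = 0.07112
R_eff = 1/U_eff = 14.06 ft²·°F·h/BTU

14.1 ft²·°F·h/BTU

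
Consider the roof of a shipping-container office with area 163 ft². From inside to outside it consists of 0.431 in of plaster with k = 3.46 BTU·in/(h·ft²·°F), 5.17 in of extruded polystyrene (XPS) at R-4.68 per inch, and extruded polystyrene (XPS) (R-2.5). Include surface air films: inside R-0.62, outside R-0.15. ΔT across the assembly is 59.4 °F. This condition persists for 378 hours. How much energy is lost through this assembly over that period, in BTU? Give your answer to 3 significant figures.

133000 BTU

0.431/3.46 = 0.1246
5.17 × 4.68 = 24.2
R_total = 0.62 + 0.1246 + 24.2 + 2.5 + 0.15 = 27.59 ft²·°F·h/BTU
Q = 163 × 59.4 / 27.59 = 350.9 BTU/h
E = 350.9 × 378 = 132700 BTU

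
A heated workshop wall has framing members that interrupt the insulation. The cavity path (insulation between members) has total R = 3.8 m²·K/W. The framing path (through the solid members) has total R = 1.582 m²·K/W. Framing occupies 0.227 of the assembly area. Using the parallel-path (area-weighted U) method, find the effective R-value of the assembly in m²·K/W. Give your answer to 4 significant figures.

2.883 m²·K/W

U_eff = 0.773/3.8 + 0.227/1.582 = 0.20342 + 0.14349 = 0.34691
R_eff = 1/U_eff = 2.8826 m²·K/W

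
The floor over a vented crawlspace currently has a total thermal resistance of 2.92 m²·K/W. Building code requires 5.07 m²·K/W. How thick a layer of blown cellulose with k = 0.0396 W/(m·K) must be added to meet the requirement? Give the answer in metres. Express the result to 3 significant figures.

0.0851 m

ΔR = 5.07 − 2.92 = 2.15 m²·K/W
L = ΔR × k = 2.15 × 0.0396 = 0.08514 m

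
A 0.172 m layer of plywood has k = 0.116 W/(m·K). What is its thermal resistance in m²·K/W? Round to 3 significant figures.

1.48 m²·K/W

R = L/k = 0.172/0.116 = 1.483 m²·K/W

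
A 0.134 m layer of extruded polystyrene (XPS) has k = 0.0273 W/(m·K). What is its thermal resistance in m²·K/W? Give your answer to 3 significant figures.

R = L/k = 0.134/0.0273 = 4.908 m²·K/W

4.91 m²·K/W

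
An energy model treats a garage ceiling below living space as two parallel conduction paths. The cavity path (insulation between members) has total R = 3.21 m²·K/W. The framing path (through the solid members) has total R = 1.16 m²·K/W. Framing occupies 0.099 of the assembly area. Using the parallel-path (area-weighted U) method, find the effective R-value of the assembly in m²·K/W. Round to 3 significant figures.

2.73 m²·K/W

U_eff = 0.901/3.21 + 0.099/1.16 = 0.2807 + 0.08534 = 0.366
R_eff = 1/U_eff = 2.732 m²·K/W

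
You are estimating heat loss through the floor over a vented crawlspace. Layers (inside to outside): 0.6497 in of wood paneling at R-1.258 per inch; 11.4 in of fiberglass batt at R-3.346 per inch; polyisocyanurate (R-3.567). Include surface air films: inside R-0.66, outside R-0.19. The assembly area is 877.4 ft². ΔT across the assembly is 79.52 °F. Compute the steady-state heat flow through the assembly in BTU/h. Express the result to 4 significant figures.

0.6497 × 1.258 = 0.81732
11.4 × 3.346 = 38.144
R_total = 0.66 + 0.81732 + 38.144 + 3.567 + 0.19 = 43.379 ft²·°F·h/BTU
Q = A·ΔT/R = 877.4 × 79.52 / 43.379 = 1608.4 BTU/h

1608 BTU/h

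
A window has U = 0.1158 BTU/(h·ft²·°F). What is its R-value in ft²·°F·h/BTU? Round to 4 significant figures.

8.636 ft²·°F·h/BTU

R = 1/U = 1/0.1158 = 8.6356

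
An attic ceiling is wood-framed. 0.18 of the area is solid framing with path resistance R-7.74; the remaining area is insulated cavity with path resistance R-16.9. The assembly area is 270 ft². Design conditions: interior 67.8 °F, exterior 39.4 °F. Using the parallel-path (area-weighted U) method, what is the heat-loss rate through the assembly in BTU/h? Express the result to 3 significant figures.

550 BTU/h

U_eff = 0.82/16.9 + 0.18/7.74 = 0.04852 + 0.02326 = 0.07178
R_eff = 1/U_eff = 13.93 ft²·°F·h/BTU
Q = 270 × (67.8 − 39.4) / 13.93 = 550.4 BTU/h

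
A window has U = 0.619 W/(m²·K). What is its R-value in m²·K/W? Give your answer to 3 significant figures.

1.62 m²·K/W

R = 1/U = 1/0.619 = 1.616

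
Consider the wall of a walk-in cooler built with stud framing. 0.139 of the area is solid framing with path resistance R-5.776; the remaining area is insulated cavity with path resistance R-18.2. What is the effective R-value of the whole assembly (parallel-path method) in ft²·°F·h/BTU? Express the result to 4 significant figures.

U_eff = 0.861/18.2 + 0.139/5.776 = 0.047308 + 0.024065 = 0.071373
R_eff = 1/U_eff = 14.011 ft²·°F·h/BTU

14.01 ft²·°F·h/BTU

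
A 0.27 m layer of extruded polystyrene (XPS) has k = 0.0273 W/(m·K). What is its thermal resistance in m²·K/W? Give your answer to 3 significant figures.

9.89 m²·K/W

R = L/k = 0.27/0.0273 = 9.89 m²·K/W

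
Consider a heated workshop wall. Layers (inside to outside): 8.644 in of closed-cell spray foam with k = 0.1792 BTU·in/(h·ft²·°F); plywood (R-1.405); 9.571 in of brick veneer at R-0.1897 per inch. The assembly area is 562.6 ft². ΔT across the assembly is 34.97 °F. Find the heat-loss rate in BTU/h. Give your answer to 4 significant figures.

382.3 BTU/h

8.644/0.1792 = 48.237
9.571 × 0.1897 = 1.8156
R_total = 48.237 + 1.405 + 1.8156 = 51.457 ft²·°F·h/BTU
Q = A·ΔT/R = 562.6 × 34.97 / 51.457 = 382.34 BTU/h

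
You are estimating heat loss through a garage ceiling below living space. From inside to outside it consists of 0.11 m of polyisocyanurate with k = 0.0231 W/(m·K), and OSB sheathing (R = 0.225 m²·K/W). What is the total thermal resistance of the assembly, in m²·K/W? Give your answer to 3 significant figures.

0.11/0.0231 = 4.762
R_total = 4.762 + 0.225 = 4.987 m²·K/W

4.99 m²·K/W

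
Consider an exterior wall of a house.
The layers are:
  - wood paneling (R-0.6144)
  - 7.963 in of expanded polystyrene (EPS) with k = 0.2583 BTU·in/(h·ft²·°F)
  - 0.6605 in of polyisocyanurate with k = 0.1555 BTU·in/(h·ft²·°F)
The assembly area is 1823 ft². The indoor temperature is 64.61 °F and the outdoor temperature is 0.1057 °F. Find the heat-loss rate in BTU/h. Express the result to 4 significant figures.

3295 BTU/h

7.963/0.2583 = 30.828
0.6605/0.1555 = 4.2476
R_total = 0.6144 + 30.828 + 4.2476 = 35.69 ft²·°F·h/BTU
Q = A·ΔT/R = 1823 × (64.61 − 0.1057) / 35.69 = 3294.8 BTU/h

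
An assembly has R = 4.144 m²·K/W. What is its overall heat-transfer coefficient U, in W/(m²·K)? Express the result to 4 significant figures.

U = 1/R = 1/4.144 = 0.24131

0.2413 W/(m²·K)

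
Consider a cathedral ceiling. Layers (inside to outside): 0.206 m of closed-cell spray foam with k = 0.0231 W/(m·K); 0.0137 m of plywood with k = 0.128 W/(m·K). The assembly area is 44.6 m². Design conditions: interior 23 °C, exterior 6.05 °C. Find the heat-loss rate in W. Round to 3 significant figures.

0.206/0.0231 = 8.918
0.0137/0.128 = 0.107
R_total = 8.918 + 0.107 = 9.025 m²·K/W
Q = A·ΔT/R = 44.6 × (23 − 6.05) / 9.025 = 83.77 W

83.8 W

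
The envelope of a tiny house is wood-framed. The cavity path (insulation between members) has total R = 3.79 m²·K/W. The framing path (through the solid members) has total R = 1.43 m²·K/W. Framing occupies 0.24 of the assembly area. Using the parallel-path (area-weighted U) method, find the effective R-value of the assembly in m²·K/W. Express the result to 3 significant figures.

U_eff = 0.76/3.79 + 0.24/1.43 = 0.2005 + 0.1678 = 0.3684
R_eff = 1/U_eff = 2.715 m²·K/W

2.71 m²·K/W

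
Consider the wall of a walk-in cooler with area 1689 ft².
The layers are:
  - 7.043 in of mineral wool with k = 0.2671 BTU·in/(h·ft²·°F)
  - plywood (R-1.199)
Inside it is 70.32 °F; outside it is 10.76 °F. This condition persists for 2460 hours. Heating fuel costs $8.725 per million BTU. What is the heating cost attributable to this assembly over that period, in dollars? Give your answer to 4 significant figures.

7.043/0.2671 = 26.368
R_total = 26.368 + 1.199 = 27.567 ft²·°F·h/BTU
Q = 1689 × (70.32 − 10.76) / 27.567 = 3649.1 BTU/h
E = 3649.1 × 2460 = 8976800 BTU
Cost = 8976800/10⁶ × 8.725 = $78.323

78.32 dollars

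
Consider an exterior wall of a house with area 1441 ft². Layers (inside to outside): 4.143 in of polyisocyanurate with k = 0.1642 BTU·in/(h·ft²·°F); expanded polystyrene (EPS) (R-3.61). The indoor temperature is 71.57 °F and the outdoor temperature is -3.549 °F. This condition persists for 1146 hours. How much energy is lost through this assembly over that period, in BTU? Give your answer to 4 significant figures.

4.143/0.1642 = 25.231
R_total = 25.231 + 3.61 = 28.841 ft²·°F·h/BTU
Q = 1441 × (71.57 − (-3.549)) / 28.841 = 3753.2 BTU/h
E = 3753.2 × 1146 = 4301100 BTU

4301000 BTU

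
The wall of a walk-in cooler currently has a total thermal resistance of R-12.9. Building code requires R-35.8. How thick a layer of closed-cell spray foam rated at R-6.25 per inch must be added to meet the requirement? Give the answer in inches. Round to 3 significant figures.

3.66 in

ΔR = 35.8 − 12.9 = 22.9 ft²·°F·h/BTU
L = ΔR / (R/in) = 22.9/6.25 = 3.664 in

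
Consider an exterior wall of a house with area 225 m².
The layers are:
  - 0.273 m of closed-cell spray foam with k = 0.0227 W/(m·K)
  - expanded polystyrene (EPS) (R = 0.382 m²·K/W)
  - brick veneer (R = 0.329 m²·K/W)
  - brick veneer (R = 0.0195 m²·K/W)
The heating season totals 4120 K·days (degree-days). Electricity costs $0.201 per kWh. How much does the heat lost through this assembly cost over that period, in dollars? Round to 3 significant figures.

351 dollars

0.273/0.0227 = 12.03
R_total = 12.03 + 0.382 + 0.329 + 0.0195 = 12.76 m²·K/W
E = A × HDD × 24 / R / 1000 = 225 × 4120 × 24 / 12.76 / 1000 = 1744 kWh
Cost = 1744 × 0.201 = $350.5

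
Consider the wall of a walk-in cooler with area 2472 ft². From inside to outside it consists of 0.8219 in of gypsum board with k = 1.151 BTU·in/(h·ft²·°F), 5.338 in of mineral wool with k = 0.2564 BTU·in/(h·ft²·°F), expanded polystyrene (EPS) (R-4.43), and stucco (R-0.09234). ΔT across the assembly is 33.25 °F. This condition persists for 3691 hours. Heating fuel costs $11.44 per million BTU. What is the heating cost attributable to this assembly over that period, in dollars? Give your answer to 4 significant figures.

0.8219/1.151 = 0.71407
5.338/0.2564 = 20.819
R_total = 0.71407 + 20.819 + 4.43 + 0.09234 = 26.055 ft²·°F·h/BTU
Q = 2472 × 33.25 / 26.055 = 3154.6 BTU/h
E = 3154.6 × 3691 = 11644000 BTU
Cost = 11644000/10⁶ × 11.44 = $133.2

133.2 dollars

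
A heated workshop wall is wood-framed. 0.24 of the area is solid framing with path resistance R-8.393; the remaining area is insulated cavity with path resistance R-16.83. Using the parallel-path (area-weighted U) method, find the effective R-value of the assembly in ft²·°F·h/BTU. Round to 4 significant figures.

U_eff = 0.76/16.83 + 0.24/8.393 = 0.045157 + 0.028595 = 0.073753
R_eff = 1/U_eff = 13.559 ft²·°F·h/BTU

13.56 ft²·°F·h/BTU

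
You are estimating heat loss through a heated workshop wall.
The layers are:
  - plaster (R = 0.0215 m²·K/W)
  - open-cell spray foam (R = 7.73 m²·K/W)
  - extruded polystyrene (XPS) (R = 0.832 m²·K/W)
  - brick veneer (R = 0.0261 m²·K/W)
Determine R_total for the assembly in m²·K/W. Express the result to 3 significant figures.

R_total = 0.0215 + 7.73 + 0.832 + 0.0261 = 8.61 m²·K/W

8.61 m²·K/W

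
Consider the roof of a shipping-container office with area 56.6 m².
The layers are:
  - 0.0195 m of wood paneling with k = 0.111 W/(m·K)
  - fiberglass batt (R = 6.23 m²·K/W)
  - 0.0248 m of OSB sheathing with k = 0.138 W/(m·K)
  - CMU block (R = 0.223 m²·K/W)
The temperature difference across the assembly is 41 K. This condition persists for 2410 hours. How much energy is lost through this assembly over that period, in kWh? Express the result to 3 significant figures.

821 kWh

0.0195/0.111 = 0.1757
0.0248/0.138 = 0.1797
R_total = 0.1757 + 6.23 + 0.1797 + 0.223 = 6.808 m²·K/W
Q = 56.6 × 41 / 6.808 = 340.8 W
E = 340.8 W × 2410 h / 1000 = 821.4 kWh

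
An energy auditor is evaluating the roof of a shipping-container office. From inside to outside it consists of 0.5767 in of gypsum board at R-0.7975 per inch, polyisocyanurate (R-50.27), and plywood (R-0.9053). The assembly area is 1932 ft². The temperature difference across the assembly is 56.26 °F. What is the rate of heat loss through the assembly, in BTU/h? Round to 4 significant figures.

2105 BTU/h

0.5767 × 0.7975 = 0.45992
R_total = 0.45992 + 50.27 + 0.9053 = 51.635 ft²·°F·h/BTU
Q = A·ΔT/R = 1932 × 56.26 / 51.635 = 2105 BTU/h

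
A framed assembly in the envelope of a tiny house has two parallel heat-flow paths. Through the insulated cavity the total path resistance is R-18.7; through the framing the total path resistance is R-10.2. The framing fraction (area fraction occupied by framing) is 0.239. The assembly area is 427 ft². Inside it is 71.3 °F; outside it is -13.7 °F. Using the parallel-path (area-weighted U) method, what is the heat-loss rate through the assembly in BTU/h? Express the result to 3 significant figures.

2330 BTU/h

U_eff = 0.761/18.7 + 0.239/10.2 = 0.0407 + 0.02343 = 0.06413
R_eff = 1/U_eff = 15.59 ft²·°F·h/BTU
Q = 427 × (71.3 − (-13.7)) / 15.59 = 2327 BTU/h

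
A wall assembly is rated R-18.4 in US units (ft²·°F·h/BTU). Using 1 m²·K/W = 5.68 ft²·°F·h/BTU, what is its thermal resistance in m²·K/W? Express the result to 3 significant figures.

R_SI = 18.4/5.68 = 3.239

3.24 m²·K/W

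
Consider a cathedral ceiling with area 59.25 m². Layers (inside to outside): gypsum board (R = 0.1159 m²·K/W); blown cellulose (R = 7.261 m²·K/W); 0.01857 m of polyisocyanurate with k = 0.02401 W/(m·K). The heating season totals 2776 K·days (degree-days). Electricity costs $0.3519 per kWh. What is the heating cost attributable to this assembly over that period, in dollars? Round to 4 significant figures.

0.01857/0.02401 = 0.77343
R_total = 0.1159 + 7.261 + 0.77343 = 8.1503 m²·K/W
E = A × HDD × 24 / R / 1000 = 59.25 × 2776 × 24 / 8.1503 / 1000 = 484.33 kWh
Cost = 484.33 × 0.3519 = $170.44

170.4 dollars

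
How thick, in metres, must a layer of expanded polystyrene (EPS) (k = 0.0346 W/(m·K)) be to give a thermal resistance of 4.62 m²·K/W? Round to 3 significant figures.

L = R·k = 4.62 × 0.0346 = 0.1599 m

0.160 m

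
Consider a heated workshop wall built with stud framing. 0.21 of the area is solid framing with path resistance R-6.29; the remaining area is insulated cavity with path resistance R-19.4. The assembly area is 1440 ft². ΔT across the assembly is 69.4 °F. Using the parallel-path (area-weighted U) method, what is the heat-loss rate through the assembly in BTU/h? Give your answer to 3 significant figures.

U_eff = 0.79/19.4 + 0.21/6.29 = 0.04072 + 0.03339 = 0.07411
R_eff = 1/U_eff = 13.49 ft²·°F·h/BTU
Q = 1440 × 69.4 / 13.49 = 7406 BTU/h

7410 BTU/h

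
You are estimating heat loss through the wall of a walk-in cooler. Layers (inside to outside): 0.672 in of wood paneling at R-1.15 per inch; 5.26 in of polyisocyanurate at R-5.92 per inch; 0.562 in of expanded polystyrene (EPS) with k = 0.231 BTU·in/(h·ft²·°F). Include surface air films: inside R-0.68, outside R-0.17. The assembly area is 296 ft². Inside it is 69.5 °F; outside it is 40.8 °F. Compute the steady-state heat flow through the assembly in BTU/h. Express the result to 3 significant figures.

0.672 × 1.15 = 0.7728
5.26 × 5.92 = 31.14
0.562/0.231 = 2.433
R_total = 0.68 + 0.7728 + 31.14 + 2.433 + 0.17 = 35.19 ft²·°F·h/BTU
Q = A·ΔT/R = 296 × (69.5 − 40.8) / 35.19 = 241.4 BTU/h

241 BTU/h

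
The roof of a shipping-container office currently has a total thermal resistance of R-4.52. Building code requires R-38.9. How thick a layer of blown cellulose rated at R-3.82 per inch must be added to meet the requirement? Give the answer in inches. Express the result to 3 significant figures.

ΔR = 38.9 − 4.52 = 34.38 ft²·°F·h/BTU
L = ΔR / (R/in) = 34.38/3.82 = 9 in

9.00 in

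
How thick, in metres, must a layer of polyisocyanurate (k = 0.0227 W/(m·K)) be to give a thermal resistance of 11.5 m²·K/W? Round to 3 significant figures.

0.261 m

L = R·k = 11.5 × 0.0227 = 0.2611 m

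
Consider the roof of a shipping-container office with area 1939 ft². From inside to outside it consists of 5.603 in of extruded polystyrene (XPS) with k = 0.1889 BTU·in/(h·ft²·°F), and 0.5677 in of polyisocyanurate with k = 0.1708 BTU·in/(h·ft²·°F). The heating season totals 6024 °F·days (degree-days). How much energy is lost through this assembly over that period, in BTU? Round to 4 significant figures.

8499000 BTU

5.603/0.1889 = 29.661
0.5677/0.1708 = 3.3238
R_total = 29.661 + 3.3238 = 32.985 ft²·°F·h/BTU
E = A × HDD × 24 / R = 1939 × 6024 × 24 / 32.985 = 8498800 BTU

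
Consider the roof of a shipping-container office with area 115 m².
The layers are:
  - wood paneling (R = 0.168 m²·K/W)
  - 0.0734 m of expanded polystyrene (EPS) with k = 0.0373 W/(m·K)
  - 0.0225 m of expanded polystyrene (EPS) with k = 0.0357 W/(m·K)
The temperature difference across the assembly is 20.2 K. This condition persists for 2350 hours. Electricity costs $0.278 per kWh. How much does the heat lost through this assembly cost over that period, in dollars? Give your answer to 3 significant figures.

0.0734/0.0373 = 1.968
0.0225/0.0357 = 0.6303
R_total = 0.168 + 1.968 + 0.6303 = 2.766 m²·K/W
Q = 115 × 20.2 / 2.766 = 839.8 W
E = 839.8 W × 2350 h / 1000 = 1974 kWh
Cost = 1974 × 0.278 = $548.7

549 dollars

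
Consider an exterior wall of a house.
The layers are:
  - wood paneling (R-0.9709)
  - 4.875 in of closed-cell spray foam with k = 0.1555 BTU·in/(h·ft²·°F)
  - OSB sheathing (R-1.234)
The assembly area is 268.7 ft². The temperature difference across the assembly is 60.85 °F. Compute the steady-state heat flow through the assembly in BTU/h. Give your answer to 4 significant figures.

487.3 BTU/h

4.875/0.1555 = 31.35
R_total = 0.9709 + 31.35 + 1.234 = 33.555 ft²·°F·h/BTU
Q = A·ΔT/R = 268.7 × 60.85 / 33.555 = 487.27 BTU/h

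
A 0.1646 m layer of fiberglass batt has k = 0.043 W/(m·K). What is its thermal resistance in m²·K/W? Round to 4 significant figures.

3.828 m²·K/W

R = L/k = 0.1646/0.043 = 3.8279 m²·K/W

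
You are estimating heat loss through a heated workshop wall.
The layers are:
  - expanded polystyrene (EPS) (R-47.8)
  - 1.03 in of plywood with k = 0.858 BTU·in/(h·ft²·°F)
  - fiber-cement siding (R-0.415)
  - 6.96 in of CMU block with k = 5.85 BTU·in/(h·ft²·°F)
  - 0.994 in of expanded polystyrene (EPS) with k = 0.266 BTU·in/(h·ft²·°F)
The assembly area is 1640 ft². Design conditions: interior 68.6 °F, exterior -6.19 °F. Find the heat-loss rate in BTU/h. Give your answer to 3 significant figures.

1.03/0.858 = 1.2
6.96/5.85 = 1.19
0.994/0.266 = 3.737
R_total = 47.8 + 1.2 + 0.415 + 1.19 + 3.737 = 54.34 ft²·°F·h/BTU
Q = A·ΔT/R = 1640 × (68.6 − (-6.19)) / 54.34 = 2257 BTU/h

2260 BTU/h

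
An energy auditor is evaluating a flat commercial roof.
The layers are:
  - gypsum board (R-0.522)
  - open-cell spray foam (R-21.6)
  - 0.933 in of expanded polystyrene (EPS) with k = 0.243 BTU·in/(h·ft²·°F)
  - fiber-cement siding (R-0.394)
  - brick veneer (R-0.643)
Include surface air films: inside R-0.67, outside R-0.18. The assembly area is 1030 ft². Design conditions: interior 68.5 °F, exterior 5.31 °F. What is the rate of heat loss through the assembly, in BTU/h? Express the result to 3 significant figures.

2340 BTU/h

0.933/0.243 = 3.84
R_total = 0.67 + 0.522 + 21.6 + 3.84 + 0.394 + 0.643 + 0.18 = 27.85 ft²·°F·h/BTU
Q = A·ΔT/R = 1030 × (68.5 − 5.31) / 27.85 = 2337 BTU/h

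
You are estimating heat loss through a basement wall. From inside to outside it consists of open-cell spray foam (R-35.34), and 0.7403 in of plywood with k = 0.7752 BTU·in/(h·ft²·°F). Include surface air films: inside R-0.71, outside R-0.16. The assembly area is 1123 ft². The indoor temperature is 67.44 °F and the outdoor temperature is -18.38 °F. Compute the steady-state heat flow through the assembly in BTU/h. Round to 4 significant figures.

2593 BTU/h

0.7403/0.7752 = 0.95498
R_total = 0.71 + 35.34 + 0.95498 + 0.16 = 37.165 ft²·°F·h/BTU
Q = A·ΔT/R = 1123 × (67.44 − (-18.38)) / 37.165 = 2593.2 BTU/h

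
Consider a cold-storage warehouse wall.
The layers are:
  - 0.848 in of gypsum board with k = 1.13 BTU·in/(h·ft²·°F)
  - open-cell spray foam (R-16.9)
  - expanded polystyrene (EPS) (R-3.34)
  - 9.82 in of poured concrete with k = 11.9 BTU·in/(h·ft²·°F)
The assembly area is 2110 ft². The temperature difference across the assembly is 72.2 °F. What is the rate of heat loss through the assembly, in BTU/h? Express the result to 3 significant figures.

6980 BTU/h

0.848/1.13 = 0.7504
9.82/11.9 = 0.8252
R_total = 0.7504 + 16.9 + 3.34 + 0.8252 = 21.82 ft²·°F·h/BTU
Q = A·ΔT/R = 2110 × 72.2 / 21.82 = 6983 BTU/h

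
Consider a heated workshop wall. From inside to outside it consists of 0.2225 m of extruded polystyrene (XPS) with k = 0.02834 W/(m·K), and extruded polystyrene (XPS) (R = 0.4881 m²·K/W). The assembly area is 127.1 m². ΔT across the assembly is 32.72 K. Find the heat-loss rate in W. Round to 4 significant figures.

498.7 W

0.2225/0.02834 = 7.8511
R_total = 7.8511 + 0.4881 = 8.3392 m²·K/W
Q = A·ΔT/R = 127.1 × 32.72 / 8.3392 = 498.69 W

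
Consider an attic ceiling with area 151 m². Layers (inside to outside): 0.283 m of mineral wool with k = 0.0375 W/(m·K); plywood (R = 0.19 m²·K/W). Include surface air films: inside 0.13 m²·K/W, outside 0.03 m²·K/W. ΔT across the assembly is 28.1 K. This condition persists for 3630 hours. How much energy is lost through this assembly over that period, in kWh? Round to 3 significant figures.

1950 kWh

0.283/0.0375 = 7.547
R_total = 0.13 + 7.547 + 0.19 + 0.03 = 7.897 m²·K/W
Q = 151 × 28.1 / 7.897 = 537.3 W
E = 537.3 W × 3630 h / 1000 = 1951 kWh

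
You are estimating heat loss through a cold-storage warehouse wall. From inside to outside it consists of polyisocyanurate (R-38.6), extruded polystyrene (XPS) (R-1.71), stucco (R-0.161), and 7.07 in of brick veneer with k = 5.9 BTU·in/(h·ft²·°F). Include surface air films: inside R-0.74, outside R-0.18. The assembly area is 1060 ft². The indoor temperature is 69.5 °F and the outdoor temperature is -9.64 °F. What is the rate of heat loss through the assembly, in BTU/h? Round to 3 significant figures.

7.07/5.9 = 1.198
R_total = 0.74 + 38.6 + 1.71 + 0.161 + 1.198 + 0.18 = 42.59 ft²·°F·h/BTU
Q = A·ΔT/R = 1060 × (69.5 − (-9.64)) / 42.59 = 1970 BTU/h

1970 BTU/h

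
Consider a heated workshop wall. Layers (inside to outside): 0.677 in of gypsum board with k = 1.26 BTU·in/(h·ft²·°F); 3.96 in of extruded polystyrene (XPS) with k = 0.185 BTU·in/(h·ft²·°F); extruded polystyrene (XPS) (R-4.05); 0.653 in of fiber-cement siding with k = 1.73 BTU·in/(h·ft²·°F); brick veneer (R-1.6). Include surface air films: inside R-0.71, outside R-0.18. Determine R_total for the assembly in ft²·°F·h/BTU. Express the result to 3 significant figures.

28.9 ft²·°F·h/BTU

0.677/1.26 = 0.5373
3.96/0.185 = 21.41
0.653/1.73 = 0.3775
R_total = 0.71 + 0.5373 + 21.41 + 4.05 + 0.3775 + 1.6 + 0.18 = 28.86 ft²·°F·h/BTU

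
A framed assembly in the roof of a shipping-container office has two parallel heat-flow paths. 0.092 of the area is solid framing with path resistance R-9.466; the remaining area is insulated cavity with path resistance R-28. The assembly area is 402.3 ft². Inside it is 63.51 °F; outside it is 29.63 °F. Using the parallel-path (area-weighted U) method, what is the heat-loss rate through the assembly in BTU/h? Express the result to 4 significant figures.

U_eff = 0.908/28 + 0.092/9.466 = 0.032429 + 0.009719 = 0.042148
R_eff = 1/U_eff = 23.726 ft²·°F·h/BTU
Q = 402.3 × (63.51 − 29.63) / 23.726 = 574.47 BTU/h

574.5 BTU/h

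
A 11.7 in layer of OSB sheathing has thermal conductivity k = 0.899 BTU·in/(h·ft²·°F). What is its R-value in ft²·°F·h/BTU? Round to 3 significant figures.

13.0 ft²·°F·h/BTU

R = L/k = 11.7/0.899 = 13.01 ft²·°F·h/BTU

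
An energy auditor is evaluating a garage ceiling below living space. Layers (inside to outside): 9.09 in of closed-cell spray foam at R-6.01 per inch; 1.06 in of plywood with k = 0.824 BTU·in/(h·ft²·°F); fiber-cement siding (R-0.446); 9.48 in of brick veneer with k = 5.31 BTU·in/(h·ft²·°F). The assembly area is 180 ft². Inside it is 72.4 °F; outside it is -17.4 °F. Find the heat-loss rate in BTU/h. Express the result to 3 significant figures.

278 BTU/h

9.09 × 6.01 = 54.63
1.06/0.824 = 1.286
9.48/5.31 = 1.785
R_total = 54.63 + 1.286 + 0.446 + 1.785 = 58.15 ft²·°F·h/BTU
Q = A·ΔT/R = 180 × (72.4 − (-17.4)) / 58.15 = 278 BTU/h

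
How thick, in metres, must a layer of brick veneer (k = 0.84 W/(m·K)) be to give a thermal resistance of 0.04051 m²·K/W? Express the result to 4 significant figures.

L = R·k = 0.04051 × 0.84 = 0.034028 m

0.03403 m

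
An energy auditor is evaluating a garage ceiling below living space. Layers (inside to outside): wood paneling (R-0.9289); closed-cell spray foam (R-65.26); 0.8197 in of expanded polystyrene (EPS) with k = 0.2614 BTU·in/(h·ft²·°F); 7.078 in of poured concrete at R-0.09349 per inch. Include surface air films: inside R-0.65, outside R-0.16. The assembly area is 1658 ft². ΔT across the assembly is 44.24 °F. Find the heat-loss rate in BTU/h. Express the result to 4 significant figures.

0.8197/0.2614 = 3.1358
7.078 × 0.09349 = 0.66172
R_total = 0.65 + 0.9289 + 65.26 + 3.1358 + 0.66172 + 0.16 = 70.796 ft²·°F·h/BTU
Q = A·ΔT/R = 1658 × 44.24 / 70.796 = 1036.1 BTU/h

1036 BTU/h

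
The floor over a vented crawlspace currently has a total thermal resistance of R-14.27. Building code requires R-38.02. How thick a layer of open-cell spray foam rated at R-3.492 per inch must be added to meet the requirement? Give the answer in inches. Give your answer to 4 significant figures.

ΔR = 38.02 − 14.27 = 23.75 ft²·°F·h/BTU
L = ΔR / (R/in) = 23.75/3.492 = 6.8013 in

6.801 in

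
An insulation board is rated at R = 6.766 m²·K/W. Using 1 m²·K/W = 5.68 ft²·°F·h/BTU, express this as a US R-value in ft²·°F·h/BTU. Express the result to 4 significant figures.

38.43 ft²·°F·h/BTU

R_US = 6.766 × 5.68 = 38.431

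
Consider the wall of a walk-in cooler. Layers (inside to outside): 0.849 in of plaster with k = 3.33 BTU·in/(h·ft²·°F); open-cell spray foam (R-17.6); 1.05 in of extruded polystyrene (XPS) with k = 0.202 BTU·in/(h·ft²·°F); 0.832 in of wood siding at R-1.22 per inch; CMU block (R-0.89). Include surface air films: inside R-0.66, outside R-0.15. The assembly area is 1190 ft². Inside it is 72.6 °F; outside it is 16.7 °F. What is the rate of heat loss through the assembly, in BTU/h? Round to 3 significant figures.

2580 BTU/h

0.849/3.33 = 0.255
1.05/0.202 = 5.198
0.832 × 1.22 = 1.015
R_total = 0.66 + 0.255 + 17.6 + 5.198 + 1.015 + 0.89 + 0.15 = 25.77 ft²·°F·h/BTU
Q = A·ΔT/R = 1190 × (72.6 − 16.7) / 25.77 = 2582 BTU/h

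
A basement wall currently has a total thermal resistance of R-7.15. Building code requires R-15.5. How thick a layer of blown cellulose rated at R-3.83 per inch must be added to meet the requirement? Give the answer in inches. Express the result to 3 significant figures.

2.18 in

ΔR = 15.5 − 7.15 = 8.35 ft²·°F·h/BTU
L = ΔR / (R/in) = 8.35/3.83 = 2.18 in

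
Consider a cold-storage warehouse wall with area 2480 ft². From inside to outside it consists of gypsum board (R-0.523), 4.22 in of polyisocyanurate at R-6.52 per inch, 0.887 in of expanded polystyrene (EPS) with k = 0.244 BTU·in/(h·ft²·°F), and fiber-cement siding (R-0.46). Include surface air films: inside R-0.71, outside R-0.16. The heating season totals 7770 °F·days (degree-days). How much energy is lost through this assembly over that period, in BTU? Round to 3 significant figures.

4.22 × 6.52 = 27.51
0.887/0.244 = 3.635
R_total = 0.71 + 0.523 + 27.51 + 3.635 + 0.46 + 0.16 = 33 ft²·°F·h/BTU
E = A × HDD × 24 / R = 2480 × 7770 × 24 / 33 = 14010000 BTU

14000000 BTU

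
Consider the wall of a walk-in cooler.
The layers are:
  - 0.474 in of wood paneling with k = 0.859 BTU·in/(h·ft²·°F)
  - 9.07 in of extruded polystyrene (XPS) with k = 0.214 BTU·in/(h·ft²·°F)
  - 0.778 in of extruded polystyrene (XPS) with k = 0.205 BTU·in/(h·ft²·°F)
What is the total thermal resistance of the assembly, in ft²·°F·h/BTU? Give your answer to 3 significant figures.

46.7 ft²·°F·h/BTU

0.474/0.859 = 0.5518
9.07/0.214 = 42.38
0.778/0.205 = 3.795
R_total = 0.5518 + 42.38 + 3.795 = 46.73 ft²·°F·h/BTU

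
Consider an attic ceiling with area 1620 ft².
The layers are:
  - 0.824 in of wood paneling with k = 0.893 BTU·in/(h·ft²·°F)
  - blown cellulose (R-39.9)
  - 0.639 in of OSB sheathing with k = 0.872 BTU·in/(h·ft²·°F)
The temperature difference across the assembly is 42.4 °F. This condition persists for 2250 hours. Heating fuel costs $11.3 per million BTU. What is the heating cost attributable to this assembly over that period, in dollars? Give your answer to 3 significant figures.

42.0 dollars

0.824/0.893 = 0.9227
0.639/0.872 = 0.7328
R_total = 0.9227 + 39.9 + 0.7328 = 41.56 ft²·°F·h/BTU
Q = 1620 × 42.4 / 41.56 = 1653 BTU/h
E = 1653 × 2250 = 3719000 BTU
Cost = 3719000/10⁶ × 11.3 = $42.03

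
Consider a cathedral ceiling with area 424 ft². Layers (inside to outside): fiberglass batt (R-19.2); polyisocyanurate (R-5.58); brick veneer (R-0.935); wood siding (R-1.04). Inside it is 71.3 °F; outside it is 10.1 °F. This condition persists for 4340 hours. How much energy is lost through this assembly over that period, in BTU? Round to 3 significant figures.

4210000 BTU

R_total = 19.2 + 5.58 + 0.935 + 1.04 = 26.75 ft²·°F·h/BTU
Q = 424 × (71.3 − 10.1) / 26.75 = 969.9 BTU/h
E = 969.9 × 4340 = 4209000 BTU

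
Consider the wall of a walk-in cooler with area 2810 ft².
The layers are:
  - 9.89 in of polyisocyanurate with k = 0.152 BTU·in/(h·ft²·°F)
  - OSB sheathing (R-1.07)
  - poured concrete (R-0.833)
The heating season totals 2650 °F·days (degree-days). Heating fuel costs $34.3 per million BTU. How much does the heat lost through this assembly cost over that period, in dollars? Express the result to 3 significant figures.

9.89/0.152 = 65.07
R_total = 65.07 + 1.07 + 0.833 = 66.97 ft²·°F·h/BTU
E = A × HDD × 24 / R = 2810 × 2650 × 24 / 66.97 = 2669000 BTU
Cost = 2669000/10⁶ × 34.3 = $91.53

91.5 dollars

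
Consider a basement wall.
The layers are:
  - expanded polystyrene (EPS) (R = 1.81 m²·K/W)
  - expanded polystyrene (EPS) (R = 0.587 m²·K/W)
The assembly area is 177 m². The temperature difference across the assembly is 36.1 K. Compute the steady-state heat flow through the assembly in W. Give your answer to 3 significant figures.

R_total = 1.81 + 0.587 = 2.397 m²·K/W
Q = A·ΔT/R = 177 × 36.1 / 2.397 = 2666 W

2670 W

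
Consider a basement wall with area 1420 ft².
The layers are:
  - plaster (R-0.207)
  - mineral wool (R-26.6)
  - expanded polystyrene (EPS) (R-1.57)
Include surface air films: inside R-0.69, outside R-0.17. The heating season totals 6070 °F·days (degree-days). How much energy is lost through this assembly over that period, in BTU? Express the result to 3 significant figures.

R_total = 0.69 + 0.207 + 26.6 + 1.57 + 0.17 = 29.24 ft²·°F·h/BTU
E = A × HDD × 24 / R = 1420 × 6070 × 24 / 29.24 = 7075000 BTU

7080000 BTU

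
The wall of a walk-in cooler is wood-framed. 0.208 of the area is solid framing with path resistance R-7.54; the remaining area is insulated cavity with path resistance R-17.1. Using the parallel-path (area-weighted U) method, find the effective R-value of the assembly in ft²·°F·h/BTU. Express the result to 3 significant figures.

13.5 ft²·°F·h/BTU

U_eff = 0.792/17.1 + 0.208/7.54 = 0.04632 + 0.02759 = 0.0739
R_eff = 1/U_eff = 13.53 ft²·°F·h/BTU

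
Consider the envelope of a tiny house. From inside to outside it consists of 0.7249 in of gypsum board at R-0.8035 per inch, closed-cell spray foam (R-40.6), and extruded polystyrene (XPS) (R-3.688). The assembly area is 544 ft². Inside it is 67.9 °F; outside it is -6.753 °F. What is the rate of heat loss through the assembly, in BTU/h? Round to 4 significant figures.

0.7249 × 0.8035 = 0.58246
R_total = 0.58246 + 40.6 + 3.688 = 44.87 ft²·°F·h/BTU
Q = A·ΔT/R = 544 × (67.9 − (-6.753)) / 44.87 = 905.08 BTU/h

905.1 BTU/h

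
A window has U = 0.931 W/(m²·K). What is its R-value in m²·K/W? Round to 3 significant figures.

R = 1/U = 1/0.931 = 1.074

1.07 m²·K/W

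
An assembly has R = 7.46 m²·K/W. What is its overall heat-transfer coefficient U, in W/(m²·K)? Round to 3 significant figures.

0.134 W/(m²·K)

U = 1/R = 1/7.46 = 0.134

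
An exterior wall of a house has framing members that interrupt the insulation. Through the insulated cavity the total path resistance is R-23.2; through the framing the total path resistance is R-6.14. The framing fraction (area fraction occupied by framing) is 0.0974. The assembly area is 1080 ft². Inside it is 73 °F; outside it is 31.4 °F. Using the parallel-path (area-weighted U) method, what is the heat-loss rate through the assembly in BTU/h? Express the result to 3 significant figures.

2460 BTU/h

U_eff = 0.9026/23.2 + 0.0974/6.14 = 0.03891 + 0.01586 = 0.05477
R_eff = 1/U_eff = 18.26 ft²·°F·h/BTU
Q = 1080 × (73 − 31.4) / 18.26 = 2461 BTU/h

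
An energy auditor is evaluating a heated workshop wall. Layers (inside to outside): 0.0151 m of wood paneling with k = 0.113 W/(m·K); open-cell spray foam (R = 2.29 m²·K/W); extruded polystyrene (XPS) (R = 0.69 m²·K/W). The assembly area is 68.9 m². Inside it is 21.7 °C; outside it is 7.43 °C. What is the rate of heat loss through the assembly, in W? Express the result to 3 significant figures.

0.0151/0.113 = 0.1336
R_total = 0.1336 + 2.29 + 0.69 = 3.114 m²·K/W
Q = A·ΔT/R = 68.9 × (21.7 − 7.43) / 3.114 = 315.8 W

316 W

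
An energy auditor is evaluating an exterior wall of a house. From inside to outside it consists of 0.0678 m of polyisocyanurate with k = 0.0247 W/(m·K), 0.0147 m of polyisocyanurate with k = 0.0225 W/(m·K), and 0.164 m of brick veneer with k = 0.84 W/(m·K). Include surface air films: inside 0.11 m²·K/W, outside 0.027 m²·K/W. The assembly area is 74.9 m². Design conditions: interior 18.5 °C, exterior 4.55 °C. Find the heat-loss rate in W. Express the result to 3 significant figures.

0.0678/0.0247 = 2.745
0.0147/0.0225 = 0.6533
0.164/0.84 = 0.1952
R_total = 0.11 + 2.745 + 0.6533 + 0.1952 + 0.027 = 3.731 m²·K/W
Q = A·ΔT/R = 74.9 × (18.5 − 4.55) / 3.731 = 280.1 W

280 W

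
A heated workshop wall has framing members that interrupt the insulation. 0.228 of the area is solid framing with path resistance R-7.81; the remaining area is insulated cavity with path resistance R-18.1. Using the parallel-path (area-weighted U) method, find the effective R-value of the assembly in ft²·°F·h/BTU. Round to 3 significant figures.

U_eff = 0.772/18.1 + 0.228/7.81 = 0.04265 + 0.02919 = 0.07185
R_eff = 1/U_eff = 13.92 ft²·°F·h/BTU

13.9 ft²·°F·h/BTU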